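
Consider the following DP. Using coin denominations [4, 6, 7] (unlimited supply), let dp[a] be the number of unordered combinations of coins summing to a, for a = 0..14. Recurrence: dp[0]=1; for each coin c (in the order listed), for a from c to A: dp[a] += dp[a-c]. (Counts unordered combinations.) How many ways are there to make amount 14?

after  coin     0     1     2     3     4     5     6     7     8     9    10    11    12    13    14
          4     1     0     0     0     1     0     0     0     1     0     0     0     1     0     0
          6     1     0     0     0     1     0     1     0     1     0     1     0     2     0     1
          7     1     0     0     0     1     0     1     1     1     0     1     1     2     1     2

2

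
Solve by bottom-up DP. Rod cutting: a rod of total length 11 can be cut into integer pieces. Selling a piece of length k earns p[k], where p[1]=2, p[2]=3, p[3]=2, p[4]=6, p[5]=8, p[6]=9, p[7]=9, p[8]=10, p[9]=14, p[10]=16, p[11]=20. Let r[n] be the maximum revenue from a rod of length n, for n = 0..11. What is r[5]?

10

   n    0    1    2    3    4    5    6    7    8    9   10   11
r[n]    0    2    4    6    8   10   12   14   16   18   20   22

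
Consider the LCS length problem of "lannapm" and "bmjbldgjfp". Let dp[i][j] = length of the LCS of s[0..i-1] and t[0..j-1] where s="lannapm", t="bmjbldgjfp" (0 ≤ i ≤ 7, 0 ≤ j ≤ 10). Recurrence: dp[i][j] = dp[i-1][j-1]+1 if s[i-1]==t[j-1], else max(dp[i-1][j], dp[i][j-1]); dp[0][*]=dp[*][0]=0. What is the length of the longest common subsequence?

   ''  b  m  j  b  l  d  g  j  f  p
''  0  0  0  0  0  0  0  0  0  0  0
 l  0  0  0  0  0  1  1  1  1  1  1
 a  0  0  0  0  0  1  1  1  1  1  1
 n  0  0  0  0  0  1  1  1  1  1  1
 n  0  0  0  0  0  1  1  1  1  1  1
 a  0  0  0  0  0  1  1  1  1  1  1
 p  0  0  0  0  0  1  1  1  1  1  2
 m  0  0  1  1  1  1  1  1  1  1  2

2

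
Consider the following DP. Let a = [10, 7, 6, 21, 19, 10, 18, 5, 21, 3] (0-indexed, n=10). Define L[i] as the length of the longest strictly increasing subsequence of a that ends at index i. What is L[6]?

3

   i    0    1    2    3    4    5    6    7    8    9
a[i]   10    7    6   21   19   10   18    5   21    3
L[i]    1    1    1    2    2    2    3    1    4    1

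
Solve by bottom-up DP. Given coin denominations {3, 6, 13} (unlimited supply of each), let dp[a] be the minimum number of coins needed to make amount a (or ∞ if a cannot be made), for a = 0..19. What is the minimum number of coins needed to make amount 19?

2

 a  0  1  2  3  4  5  6  7  8  9 10 11 12 13 14 15 16 17 18 19
dp  0  -  -  1  -  -  1  -  -  2  -  -  2  1  -  3  2  -  3  2
(- denotes ∞ / unreachable)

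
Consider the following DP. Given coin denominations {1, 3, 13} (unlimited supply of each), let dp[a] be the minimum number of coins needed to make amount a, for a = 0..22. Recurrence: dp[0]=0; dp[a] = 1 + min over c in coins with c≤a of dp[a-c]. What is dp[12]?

4

 a  0  1  2  3  4  5  6  7  8  9 10 11 12 13 14 15 16 17 18 19 20 21 22
dp  0  1  2  1  2  3  2  3  4  3  4  5  4  1  2  3  2  3  4  3  4  5  4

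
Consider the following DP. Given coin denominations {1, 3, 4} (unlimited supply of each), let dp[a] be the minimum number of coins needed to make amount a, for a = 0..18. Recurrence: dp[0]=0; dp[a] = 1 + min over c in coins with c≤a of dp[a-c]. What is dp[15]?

4

 a  0  1  2  3  4  5  6  7  8  9 10 11 12 13 14 15 16 17 18
dp  0  1  2  1  1  2  2  2  2  3  3  3  3  4  4  4  4  5  5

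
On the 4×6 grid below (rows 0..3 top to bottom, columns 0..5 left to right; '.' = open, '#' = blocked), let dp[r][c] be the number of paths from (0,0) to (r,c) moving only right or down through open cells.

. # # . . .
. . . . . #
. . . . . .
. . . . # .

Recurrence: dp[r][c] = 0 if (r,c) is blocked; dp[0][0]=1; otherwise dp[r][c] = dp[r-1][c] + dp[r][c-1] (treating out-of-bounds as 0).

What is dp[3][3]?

r\c   0   1   2   3   4   5
  0   1   0   0   0   0   0
  1   1   1   1   1   1   0
  2   1   2   3   4   5   5
  3   1   3   6  10   0   5

10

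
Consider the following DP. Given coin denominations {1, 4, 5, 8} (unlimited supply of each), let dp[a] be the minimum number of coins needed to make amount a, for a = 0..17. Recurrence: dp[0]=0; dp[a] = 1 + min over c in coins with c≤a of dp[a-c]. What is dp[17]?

 a  0  1  2  3  4  5  6  7  8  9 10 11 12 13 14 15 16 17
dp  0  1  2  3  1  1  2  3  1  2  2  3  2  2  3  3  2  3

3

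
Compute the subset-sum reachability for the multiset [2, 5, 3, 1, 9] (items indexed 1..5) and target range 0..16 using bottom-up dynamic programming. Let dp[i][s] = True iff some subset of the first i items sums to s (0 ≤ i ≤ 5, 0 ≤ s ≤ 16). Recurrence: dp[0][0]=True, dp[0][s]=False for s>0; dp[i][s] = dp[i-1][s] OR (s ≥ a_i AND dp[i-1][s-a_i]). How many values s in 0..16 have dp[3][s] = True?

7

i\s   0   1   2   3   4   5   6   7   8   9  10  11  12  13  14  15  16
  0   T   F   F   F   F   F   F   F   F   F   F   F   F   F   F   F   F
  1   T   F   T   F   F   F   F   F   F   F   F   F   F   F   F   F   F
  2   T   F   T   F   F   T   F   T   F   F   F   F   F   F   F   F   F
  3   T   F   T   T   F   T   F   T   T   F   T   F   F   F   F   F   F
  4   T   T   T   T   T   T   T   T   T   T   T   T   F   F   F   F   F
  5   T   T   T   T   T   T   T   T   T   T   T   T   T   T   T   T   T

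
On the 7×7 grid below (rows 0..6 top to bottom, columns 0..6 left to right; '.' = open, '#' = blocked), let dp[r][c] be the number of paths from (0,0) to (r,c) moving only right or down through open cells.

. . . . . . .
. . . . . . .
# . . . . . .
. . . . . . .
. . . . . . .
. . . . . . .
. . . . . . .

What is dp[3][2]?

7

r\c   0   1   2   3   4   5   6
  0   1   1   1   1   1   1   1
  1   1   2   3   4   5   6   7
  2   0   2   5   9  14  20  27
  3   0   2   7  16  30  50  77
  4   0   2   9  25  55 105 182
  5   0   2  11  36  91 196 378
  6   0   2  13  49 140 336 714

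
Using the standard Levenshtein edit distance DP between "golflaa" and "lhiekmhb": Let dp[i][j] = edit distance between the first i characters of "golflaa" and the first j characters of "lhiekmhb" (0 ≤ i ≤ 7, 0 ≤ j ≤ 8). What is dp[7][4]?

6

   ''  l  h  i  e  k  m  h  b
''  0  1  2  3  4  5  6  7  8
 g  1  1  2  3  4  5  6  7  8
 o  2  2  2  3  4  5  6  7  8
 l  3  2  3  3  4  5  6  7  8
 f  4  3  3  4  4  5  6  7  8
 l  5  4  4  4  5  5  6  7  8
 a  6  5  5  5  5  6  6  7  8
 a  7  6  6  6  6  6  7  7  8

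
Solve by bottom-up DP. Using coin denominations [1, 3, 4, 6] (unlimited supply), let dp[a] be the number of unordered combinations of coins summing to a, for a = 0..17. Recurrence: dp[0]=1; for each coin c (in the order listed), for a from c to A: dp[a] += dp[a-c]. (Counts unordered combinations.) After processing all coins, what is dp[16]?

28

after  coin     0     1     2     3     4     5     6     7     8     9    10    11    12    13    14    15    16    17
          1     1     1     1     1     1     1     1     1     1     1     1     1     1     1     1     1     1     1
          3     1     1     1     2     2     2     3     3     3     4     4     4     5     5     5     6     6     6
          4     1     1     1     2     3     3     4     5     6     7     8     9    11    12    13    15    17    18
          6     1     1     1     2     3     3     5     6     7     9    11    12    16    18    20    24    28    30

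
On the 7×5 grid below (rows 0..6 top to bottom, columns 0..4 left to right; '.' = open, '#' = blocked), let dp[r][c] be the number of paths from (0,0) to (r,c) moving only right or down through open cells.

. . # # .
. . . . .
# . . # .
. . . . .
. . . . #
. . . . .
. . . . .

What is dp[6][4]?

60

r\c   0   1   2   3   4
  0   1   1   0   0   0
  1   1   2   2   2   2
  2   0   2   4   0   2
  3   0   2   6   6   8
  4   0   2   8  14   0
  5   0   2  10  24  24
  6   0   2  12  36  60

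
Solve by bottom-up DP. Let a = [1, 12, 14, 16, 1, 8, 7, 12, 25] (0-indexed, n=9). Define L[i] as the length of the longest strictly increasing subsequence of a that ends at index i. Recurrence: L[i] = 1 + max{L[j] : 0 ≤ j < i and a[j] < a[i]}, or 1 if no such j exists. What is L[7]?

3

   i    0    1    2    3    4    5    6    7    8
a[i]    1   12   14   16    1    8    7   12   25
L[i]    1    2    3    4    1    2    2    3    5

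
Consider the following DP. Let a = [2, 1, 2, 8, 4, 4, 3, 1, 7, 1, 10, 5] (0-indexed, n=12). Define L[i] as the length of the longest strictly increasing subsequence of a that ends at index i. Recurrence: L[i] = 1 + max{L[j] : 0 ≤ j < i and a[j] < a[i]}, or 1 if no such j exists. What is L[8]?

4

   i    0    1    2    3    4    5    6    7    8    9   10   11
a[i]    2    1    2    8    4    4    3    1    7    1   10    5
L[i]    1    1    2    3    3    3    3    1    4    1    5    4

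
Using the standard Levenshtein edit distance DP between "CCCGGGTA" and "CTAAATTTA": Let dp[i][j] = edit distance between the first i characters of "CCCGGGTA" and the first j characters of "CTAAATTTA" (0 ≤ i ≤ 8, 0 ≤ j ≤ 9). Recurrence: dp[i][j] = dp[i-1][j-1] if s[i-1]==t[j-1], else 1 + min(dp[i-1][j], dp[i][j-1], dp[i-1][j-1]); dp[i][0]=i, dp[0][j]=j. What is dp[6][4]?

5

   ''  C  T  A  A  A  T  T  T  A
''  0  1  2  3  4  5  6  7  8  9
 C  1  0  1  2  3  4  5  6  7  8
 C  2  1  1  2  3  4  5  6  7  8
 C  3  2  2  2  3  4  5  6  7  8
 G  4  3  3  3  3  4  5  6  7  8
 G  5  4  4  4  4  4  5  6  7  8
 G  6  5  5  5  5  5  5  6  7  8
 T  7  6  5  6  6  6  5  5  6  7
 A  8  7  6  5  6  6  6  6  6  6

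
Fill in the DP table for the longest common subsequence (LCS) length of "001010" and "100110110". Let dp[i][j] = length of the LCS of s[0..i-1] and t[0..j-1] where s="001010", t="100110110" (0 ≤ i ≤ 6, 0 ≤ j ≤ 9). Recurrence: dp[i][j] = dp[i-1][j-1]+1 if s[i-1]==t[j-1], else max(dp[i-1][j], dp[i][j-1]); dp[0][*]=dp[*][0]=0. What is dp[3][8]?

3

   ''  1  0  0  1  1  0  1  1  0
''  0  0  0  0  0  0  0  0  0  0
 0  0  0  1  1  1  1  1  1  1  1
 0  0  0  1  2  2  2  2  2  2  2
 1  0  1  1  2  3  3  3  3  3  3
 0  0  1  2  2  3  3  4  4  4  4
 1  0  1  2  2  3  4  4  5  5  5
 0  0  1  2  3  3  4  5  5  5  6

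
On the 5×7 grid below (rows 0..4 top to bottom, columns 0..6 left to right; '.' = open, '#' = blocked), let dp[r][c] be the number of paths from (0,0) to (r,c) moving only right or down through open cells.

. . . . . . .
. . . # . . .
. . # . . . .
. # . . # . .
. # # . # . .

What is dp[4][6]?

r\c   0   1   2   3   4   5   6
  0   1   1   1   1   1   1   1
  1   1   2   3   0   1   2   3
  2   1   3   0   0   1   3   6
  3   1   0   0   0   0   3   9
  4   1   0   0   0   0   3  12

12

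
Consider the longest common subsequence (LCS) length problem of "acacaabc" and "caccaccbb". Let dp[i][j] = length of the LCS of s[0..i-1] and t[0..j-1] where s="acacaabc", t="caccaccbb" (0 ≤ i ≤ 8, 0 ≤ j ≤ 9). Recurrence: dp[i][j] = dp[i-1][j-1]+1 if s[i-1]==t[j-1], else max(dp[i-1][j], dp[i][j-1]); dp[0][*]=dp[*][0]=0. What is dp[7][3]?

   ''  c  a  c  c  a  c  c  b  b
''  0  0  0  0  0  0  0  0  0  0
 a  0  0  1  1  1  1  1  1  1  1
 c  0  1  1  2  2  2  2  2  2  2
 a  0  1  2  2  2  3  3  3  3  3
 c  0  1  2  3  3  3  4  4  4  4
 a  0  1  2  3  3  4  4  4  4  4
 a  0  1  2  3  3  4  4  4  4  4
 b  0  1  2  3  3  4  4  4  5  5
 c  0  1  2  3  4  4  5  5  5  5

3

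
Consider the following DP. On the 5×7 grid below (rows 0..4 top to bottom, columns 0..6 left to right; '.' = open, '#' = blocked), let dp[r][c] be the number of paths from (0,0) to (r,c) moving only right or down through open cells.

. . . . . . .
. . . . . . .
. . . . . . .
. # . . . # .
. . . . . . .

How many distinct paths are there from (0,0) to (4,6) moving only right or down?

82

r\c   0   1   2   3   4   5   6
  0   1   1   1   1   1   1   1
  1   1   2   3   4   5   6   7
  2   1   3   6  10  15  21  28
  3   1   0   6  16  31   0  28
  4   1   1   7  23  54  54  82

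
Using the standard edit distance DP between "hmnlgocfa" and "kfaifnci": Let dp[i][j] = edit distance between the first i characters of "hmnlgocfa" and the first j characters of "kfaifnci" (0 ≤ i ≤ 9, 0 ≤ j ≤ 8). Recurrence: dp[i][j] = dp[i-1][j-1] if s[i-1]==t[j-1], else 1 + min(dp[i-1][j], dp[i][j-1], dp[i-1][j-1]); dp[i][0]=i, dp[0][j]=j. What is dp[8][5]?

7

   ''  k  f  a  i  f  n  c  i
''  0  1  2  3  4  5  6  7  8
 h  1  1  2  3  4  5  6  7  8
 m  2  2  2  3  4  5  6  7  8
 n  3  3  3  3  4  5  5  6  7
 l  4  4  4  4  4  5  6  6  7
 g  5  5  5  5  5  5  6  7  7
 o  6  6  6  6  6  6  6  7  8
 c  7  7  7  7  7  7  7  6  7
 f  8  8  7  8  8  7  8  7  7
 a  9  9  8  7  8  8  8  8  8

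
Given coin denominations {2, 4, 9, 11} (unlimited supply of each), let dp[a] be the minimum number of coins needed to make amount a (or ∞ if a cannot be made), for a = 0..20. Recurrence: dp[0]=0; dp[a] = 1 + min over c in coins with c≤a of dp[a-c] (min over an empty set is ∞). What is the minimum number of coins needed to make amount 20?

 a  0  1  2  3  4  5  6  7  8  9 10 11 12 13 14 15 16 17 18 19 20
dp  0  -  1  -  1  -  2  -  2  1  3  1  3  2  4  2  4  3  2  3  2
(- denotes ∞ / unreachable)

2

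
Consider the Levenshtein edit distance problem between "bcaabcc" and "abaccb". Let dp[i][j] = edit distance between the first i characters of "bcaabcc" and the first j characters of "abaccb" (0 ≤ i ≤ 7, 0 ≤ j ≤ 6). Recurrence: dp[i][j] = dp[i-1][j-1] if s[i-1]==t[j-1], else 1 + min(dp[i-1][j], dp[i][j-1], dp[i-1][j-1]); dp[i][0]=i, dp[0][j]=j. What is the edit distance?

5

   ''  a  b  a  c  c  b
''  0  1  2  3  4  5  6
 b  1  1  1  2  3  4  5
 c  2  2  2  2  2  3  4
 a  3  2  3  2  3  3  4
 a  4  3  3  3  3  4  4
 b  5  4  3  4  4  4  4
 c  6  5  4  4  4  4  5
 c  7  6  5  5  4  4  5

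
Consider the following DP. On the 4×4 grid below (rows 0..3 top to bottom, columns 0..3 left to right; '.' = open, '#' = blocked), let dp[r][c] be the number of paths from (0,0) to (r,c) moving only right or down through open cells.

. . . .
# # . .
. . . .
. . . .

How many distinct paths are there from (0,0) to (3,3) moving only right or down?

4

r\c   0   1   2   3
  0   1   1   1   1
  1   0   0   1   2
  2   0   0   1   3
  3   0   0   1   4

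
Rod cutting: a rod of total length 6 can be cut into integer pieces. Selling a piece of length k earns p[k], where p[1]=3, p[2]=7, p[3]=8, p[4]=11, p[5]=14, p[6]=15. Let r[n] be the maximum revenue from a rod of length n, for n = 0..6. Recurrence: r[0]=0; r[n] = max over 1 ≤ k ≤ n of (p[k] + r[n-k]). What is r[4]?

14

   n    0    1    2    3    4    5    6
r[n]    0    3    7   10   14   17   21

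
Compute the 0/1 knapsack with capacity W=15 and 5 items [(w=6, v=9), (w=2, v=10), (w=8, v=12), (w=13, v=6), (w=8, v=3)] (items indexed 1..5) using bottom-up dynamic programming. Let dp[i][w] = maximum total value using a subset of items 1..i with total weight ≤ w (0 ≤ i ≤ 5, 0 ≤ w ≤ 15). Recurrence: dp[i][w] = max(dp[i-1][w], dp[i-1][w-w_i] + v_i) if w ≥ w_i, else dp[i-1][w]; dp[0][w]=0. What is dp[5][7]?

i\w   0   1   2   3   4   5   6   7   8   9  10  11  12  13  14  15
  0   0   0   0   0   0   0   0   0   0   0   0   0   0   0   0   0
  1   0   0   0   0   0   0   9   9   9   9   9   9   9   9   9   9
  2   0   0  10  10  10  10  10  10  19  19  19  19  19  19  19  19
  3   0   0  10  10  10  10  10  10  19  19  22  22  22  22  22  22
  4   0   0  10  10  10  10  10  10  19  19  22  22  22  22  22  22
  5   0   0  10  10  10  10  10  10  19  19  22  22  22  22  22  22

10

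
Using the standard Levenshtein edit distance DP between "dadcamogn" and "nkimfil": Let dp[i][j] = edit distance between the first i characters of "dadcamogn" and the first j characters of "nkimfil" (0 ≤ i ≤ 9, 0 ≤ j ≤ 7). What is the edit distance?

   ''  n  k  i  m  f  i  l
''  0  1  2  3  4  5  6  7
 d  1  1  2  3  4  5  6  7
 a  2  2  2  3  4  5  6  7
 d  3  3  3  3  4  5  6  7
 c  4  4  4  4  4  5  6  7
 a  5  5  5  5  5  5  6  7
 m  6  6  6  6  5  6  6  7
 o  7  7  7  7  6  6  7  7
 g  8  8  8  8  7  7  7  8
 n  9  8  9  9  8  8  8  8

8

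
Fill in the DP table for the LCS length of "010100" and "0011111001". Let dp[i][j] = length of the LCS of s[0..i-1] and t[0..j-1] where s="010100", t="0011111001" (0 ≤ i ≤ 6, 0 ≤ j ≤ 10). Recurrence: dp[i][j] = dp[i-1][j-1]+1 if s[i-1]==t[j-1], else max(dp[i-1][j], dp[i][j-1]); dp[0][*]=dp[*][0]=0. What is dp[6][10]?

5

   ''  0  0  1  1  1  1  1  0  0  1
''  0  0  0  0  0  0  0  0  0  0  0
 0  0  1  1  1  1  1  1  1  1  1  1
 1  0  1  1  2  2  2  2  2  2  2  2
 0  0  1  2  2  2  2  2  2  3  3  3
 1  0  1  2  3  3  3  3  3  3  3  4
 0  0  1  2  3  3  3  3  3  4  4  4
 0  0  1  2  3  3  3  3  3  4  5  5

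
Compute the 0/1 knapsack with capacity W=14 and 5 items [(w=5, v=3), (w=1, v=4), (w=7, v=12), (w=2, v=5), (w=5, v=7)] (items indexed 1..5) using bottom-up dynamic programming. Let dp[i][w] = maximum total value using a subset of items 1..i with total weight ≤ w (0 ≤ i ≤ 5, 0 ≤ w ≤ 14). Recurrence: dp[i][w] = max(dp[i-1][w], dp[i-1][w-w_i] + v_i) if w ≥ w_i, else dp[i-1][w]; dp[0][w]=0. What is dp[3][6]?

i\w   0   1   2   3   4   5   6   7   8   9  10  11  12  13  14
  0   0   0   0   0   0   0   0   0   0   0   0   0   0   0   0
  1   0   0   0   0   0   3   3   3   3   3   3   3   3   3   3
  2   0   4   4   4   4   4   7   7   7   7   7   7   7   7   7
  3   0   4   4   4   4   4   7  12  16  16  16  16  16  19  19
  4   0   4   5   9   9   9   9  12  16  17  21  21  21  21  21
  5   0   4   5   9   9   9  11  12  16  17  21  21  21  23  24

7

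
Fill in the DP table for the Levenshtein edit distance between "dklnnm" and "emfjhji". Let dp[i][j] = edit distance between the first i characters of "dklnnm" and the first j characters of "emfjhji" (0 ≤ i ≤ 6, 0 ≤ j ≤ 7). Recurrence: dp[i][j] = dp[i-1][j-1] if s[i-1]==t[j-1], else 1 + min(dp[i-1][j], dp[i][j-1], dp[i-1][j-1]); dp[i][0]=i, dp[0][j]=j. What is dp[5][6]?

6

   ''  e  m  f  j  h  j  i
''  0  1  2  3  4  5  6  7
 d  1  1  2  3  4  5  6  7
 k  2  2  2  3  4  5  6  7
 l  3  3  3  3  4  5  6  7
 n  4  4  4  4  4  5  6  7
 n  5  5  5  5  5  5  6  7
 m  6  6  5  6  6  6  6  7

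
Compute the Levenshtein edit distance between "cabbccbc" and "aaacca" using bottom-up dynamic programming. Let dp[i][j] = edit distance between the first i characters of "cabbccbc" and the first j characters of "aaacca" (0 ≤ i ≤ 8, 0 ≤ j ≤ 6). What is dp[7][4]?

   ''  a  a  a  c  c  a
''  0  1  2  3  4  5  6
 c  1  1  2  3  3  4  5
 a  2  1  1  2  3  4  4
 b  3  2  2  2  3  4  5
 b  4  3  3  3  3  4  5
 c  5  4  4  4  3  3  4
 c  6  5  5  5  4  3  4
 b  7  6  6  6  5  4  4
 c  8  7  7  7  6  5  5

5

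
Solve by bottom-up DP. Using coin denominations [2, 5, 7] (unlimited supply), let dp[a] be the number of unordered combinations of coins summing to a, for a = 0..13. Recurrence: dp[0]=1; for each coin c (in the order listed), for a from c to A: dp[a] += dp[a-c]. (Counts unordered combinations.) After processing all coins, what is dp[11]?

after  coin     0     1     2     3     4     5     6     7     8     9    10    11    12    13
          2     1     0     1     0     1     0     1     0     1     0     1     0     1     0
          5     1     0     1     0     1     1     1     1     1     1     2     1     2     1
          7     1     0     1     0     1     1     1     2     1     2     2     2     3     2

2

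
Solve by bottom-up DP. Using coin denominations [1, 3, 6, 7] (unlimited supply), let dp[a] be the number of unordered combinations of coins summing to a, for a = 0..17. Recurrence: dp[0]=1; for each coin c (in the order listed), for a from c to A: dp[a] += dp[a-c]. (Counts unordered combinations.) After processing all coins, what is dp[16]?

19

after  coin     0     1     2     3     4     5     6     7     8     9    10    11    12    13    14    15    16    17
          1     1     1     1     1     1     1     1     1     1     1     1     1     1     1     1     1     1     1
          3     1     1     1     2     2     2     3     3     3     4     4     4     5     5     5     6     6     6
          6     1     1     1     2     2     2     4     4     4     6     6     6     9     9     9    12    12    12
          7     1     1     1     2     2     2     4     5     5     7     8     8    11    13    14    17    19    20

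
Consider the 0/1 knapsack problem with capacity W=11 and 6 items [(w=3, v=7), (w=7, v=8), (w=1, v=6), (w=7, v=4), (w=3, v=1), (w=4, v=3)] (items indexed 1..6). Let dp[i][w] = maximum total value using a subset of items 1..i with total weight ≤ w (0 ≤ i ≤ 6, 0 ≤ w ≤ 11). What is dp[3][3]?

7

i\w   0   1   2   3   4   5   6   7   8   9  10  11
  0   0   0   0   0   0   0   0   0   0   0   0   0
  1   0   0   0   7   7   7   7   7   7   7   7   7
  2   0   0   0   7   7   7   7   8   8   8  15  15
  3   0   6   6   7  13  13  13  13  14  14  15  21
  4   0   6   6   7  13  13  13  13  14  14  15  21
  5   0   6   6   7  13  13  13  14  14  14  15  21
  6   0   6   6   7  13  13  13  14  16  16  16  21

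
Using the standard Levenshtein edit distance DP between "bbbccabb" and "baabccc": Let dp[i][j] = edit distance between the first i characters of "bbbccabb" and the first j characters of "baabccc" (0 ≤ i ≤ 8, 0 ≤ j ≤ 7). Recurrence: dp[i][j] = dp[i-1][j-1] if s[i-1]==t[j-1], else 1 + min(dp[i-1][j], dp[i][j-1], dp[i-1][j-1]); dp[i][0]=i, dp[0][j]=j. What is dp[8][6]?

5

   ''  b  a  a  b  c  c  c
''  0  1  2  3  4  5  6  7
 b  1  0  1  2  3  4  5  6
 b  2  1  1  2  2  3  4  5
 b  3  2  2  2  2  3  4  5
 c  4  3  3  3  3  2  3  4
 c  5  4  4  4  4  3  2  3
 a  6  5  4  4  5  4  3  3
 b  7  6  5  5  4  5  4  4
 b  8  7  6  6  5  5  5  5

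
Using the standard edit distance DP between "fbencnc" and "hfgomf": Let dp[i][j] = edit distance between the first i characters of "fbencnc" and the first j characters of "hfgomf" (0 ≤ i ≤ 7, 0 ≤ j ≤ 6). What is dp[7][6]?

7

   ''  h  f  g  o  m  f
''  0  1  2  3  4  5  6
 f  1  1  1  2  3  4  5
 b  2  2  2  2  3  4  5
 e  3  3  3  3  3  4  5
 n  4  4  4  4  4  4  5
 c  5  5  5  5  5  5  5
 n  6  6  6  6  6  6  6
 c  7  7  7  7  7  7  7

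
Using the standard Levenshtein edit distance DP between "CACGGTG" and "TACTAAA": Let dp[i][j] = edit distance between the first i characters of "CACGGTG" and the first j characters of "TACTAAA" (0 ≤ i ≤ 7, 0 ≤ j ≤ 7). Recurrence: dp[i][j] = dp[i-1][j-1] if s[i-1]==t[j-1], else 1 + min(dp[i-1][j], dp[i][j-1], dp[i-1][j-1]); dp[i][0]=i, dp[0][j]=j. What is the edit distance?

5

   ''  T  A  C  T  A  A  A
''  0  1  2  3  4  5  6  7
 C  1  1  2  2  3  4  5  6
 A  2  2  1  2  3  3  4  5
 C  3  3  2  1  2  3  4  5
 G  4  4  3  2  2  3  4  5
 G  5  5  4  3  3  3  4  5
 T  6  5  5  4  3  4  4  5
 G  7  6  6  5  4  4  5  5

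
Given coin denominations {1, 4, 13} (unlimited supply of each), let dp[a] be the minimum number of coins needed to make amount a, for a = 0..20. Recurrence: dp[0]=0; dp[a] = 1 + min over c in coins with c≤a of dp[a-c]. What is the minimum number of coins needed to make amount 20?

5

 a  0  1  2  3  4  5  6  7  8  9 10 11 12 13 14 15 16 17 18 19 20
dp  0  1  2  3  1  2  3  4  2  3  4  5  3  1  2  3  4  2  3  4  5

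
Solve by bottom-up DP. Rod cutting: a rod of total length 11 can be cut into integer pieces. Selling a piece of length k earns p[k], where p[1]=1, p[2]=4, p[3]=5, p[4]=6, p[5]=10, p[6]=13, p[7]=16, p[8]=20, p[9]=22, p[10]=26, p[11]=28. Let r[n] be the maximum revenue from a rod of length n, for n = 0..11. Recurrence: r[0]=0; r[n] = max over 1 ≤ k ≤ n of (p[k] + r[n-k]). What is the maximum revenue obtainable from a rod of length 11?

   n    0    1    2    3    4    5    6    7    8    9   10   11
r[n]    0    1    4    5    8   10   13   16   20   22   26   28

28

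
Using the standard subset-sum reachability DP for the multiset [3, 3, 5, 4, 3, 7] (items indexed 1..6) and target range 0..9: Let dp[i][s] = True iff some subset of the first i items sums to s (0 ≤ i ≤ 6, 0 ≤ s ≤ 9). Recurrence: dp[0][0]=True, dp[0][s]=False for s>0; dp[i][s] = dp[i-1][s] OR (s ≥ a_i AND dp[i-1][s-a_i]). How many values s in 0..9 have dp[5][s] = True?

8

i\s   0   1   2   3   4   5   6   7   8   9
  0   T   F   F   F   F   F   F   F   F   F
  1   T   F   F   T   F   F   F   F   F   F
  2   T   F   F   T   F   F   T   F   F   F
  3   T   F   F   T   F   T   T   F   T   F
  4   T   F   F   T   T   T   T   T   T   T
  5   T   F   F   T   T   T   T   T   T   T
  6   T   F   F   T   T   T   T   T   T   T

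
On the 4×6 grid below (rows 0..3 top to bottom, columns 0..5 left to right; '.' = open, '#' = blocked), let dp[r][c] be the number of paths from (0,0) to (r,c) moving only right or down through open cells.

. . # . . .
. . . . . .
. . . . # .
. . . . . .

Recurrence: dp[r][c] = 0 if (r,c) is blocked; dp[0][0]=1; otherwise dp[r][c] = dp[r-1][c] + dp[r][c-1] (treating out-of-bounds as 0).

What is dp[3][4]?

16

r\c   0   1   2   3   4   5
  0   1   1   0   0   0   0
  1   1   2   2   2   2   2
  2   1   3   5   7   0   2
  3   1   4   9  16  16  18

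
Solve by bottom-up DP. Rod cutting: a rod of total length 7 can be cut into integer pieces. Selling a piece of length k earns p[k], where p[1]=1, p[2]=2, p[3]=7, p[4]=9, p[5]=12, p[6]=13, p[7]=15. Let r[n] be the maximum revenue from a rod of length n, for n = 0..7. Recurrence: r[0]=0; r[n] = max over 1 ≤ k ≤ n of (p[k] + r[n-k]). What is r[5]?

   n    0    1    2    3    4    5    6    7
r[n]    0    1    2    7    9   12   14   16

12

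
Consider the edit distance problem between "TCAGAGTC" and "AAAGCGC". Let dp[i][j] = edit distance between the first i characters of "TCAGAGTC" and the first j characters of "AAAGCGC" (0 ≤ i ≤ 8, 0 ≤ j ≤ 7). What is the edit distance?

   ''  A  A  A  G  C  G  C
''  0  1  2  3  4  5  6  7
 T  1  1  2  3  4  5  6  7
 C  2  2  2  3  4  4  5  6
 A  3  2  2  2  3  4  5  6
 G  4  3  3  3  2  3  4  5
 A  5  4  3  3  3  3  4  5
 G  6  5  4  4  3  4  3  4
 T  7  6  5  5  4  4  4  4
 C  8  7  6  6  5  4  5  4

4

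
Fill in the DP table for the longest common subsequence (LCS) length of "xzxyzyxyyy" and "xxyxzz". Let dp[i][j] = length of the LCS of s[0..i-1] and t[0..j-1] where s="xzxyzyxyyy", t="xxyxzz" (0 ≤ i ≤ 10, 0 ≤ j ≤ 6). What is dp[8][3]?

3

   ''  x  x  y  x  z  z
''  0  0  0  0  0  0  0
 x  0  1  1  1  1  1  1
 z  0  1  1  1  1  2  2
 x  0  1  2  2  2  2  2
 y  0  1  2  3  3  3  3
 z  0  1  2  3  3  4  4
 y  0  1  2  3  3  4  4
 x  0  1  2  3  4  4  4
 y  0  1  2  3  4  4  4
 y  0  1  2  3  4  4  4
 y  0  1  2  3  4  4  4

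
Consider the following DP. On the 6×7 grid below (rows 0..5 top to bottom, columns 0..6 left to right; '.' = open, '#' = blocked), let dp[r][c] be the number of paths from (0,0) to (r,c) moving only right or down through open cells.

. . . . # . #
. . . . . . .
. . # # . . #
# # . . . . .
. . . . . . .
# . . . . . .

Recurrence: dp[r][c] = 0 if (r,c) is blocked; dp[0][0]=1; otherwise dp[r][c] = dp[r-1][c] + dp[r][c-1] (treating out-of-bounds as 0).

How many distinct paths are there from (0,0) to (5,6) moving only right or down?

48

r\c   0   1   2   3   4   5   6
  0   1   1   1   1   0   0   0
  1   1   2   3   4   4   4   4
  2   1   3   0   0   4   8   0
  3   0   0   0   0   4  12  12
  4   0   0   0   0   4  16  28
  5   0   0   0   0   4  20  48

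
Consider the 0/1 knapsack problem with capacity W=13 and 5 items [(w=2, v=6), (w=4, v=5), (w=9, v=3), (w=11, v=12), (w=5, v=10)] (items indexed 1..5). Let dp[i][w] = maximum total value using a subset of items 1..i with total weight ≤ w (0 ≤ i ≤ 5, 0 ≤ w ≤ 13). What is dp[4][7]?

i\w   0   1   2   3   4   5   6   7   8   9  10  11  12  13
  0   0   0   0   0   0   0   0   0   0   0   0   0   0   0
  1   0   0   6   6   6   6   6   6   6   6   6   6   6   6
  2   0   0   6   6   6   6  11  11  11  11  11  11  11  11
  3   0   0   6   6   6   6  11  11  11  11  11  11  11  11
  4   0   0   6   6   6   6  11  11  11  11  11  12  12  18
  5   0   0   6   6   6  10  11  16  16  16  16  21  21  21

11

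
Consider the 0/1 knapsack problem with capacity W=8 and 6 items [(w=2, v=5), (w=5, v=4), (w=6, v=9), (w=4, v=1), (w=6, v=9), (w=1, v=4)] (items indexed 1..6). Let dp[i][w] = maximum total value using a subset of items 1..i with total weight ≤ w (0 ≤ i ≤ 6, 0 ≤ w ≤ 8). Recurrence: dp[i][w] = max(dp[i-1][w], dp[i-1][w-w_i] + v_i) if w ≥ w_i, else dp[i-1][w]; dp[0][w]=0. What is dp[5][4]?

5

i\w   0   1   2   3   4   5   6   7   8
  0   0   0   0   0   0   0   0   0   0
  1   0   0   5   5   5   5   5   5   5
  2   0   0   5   5   5   5   5   9   9
  3   0   0   5   5   5   5   9   9  14
  4   0   0   5   5   5   5   9   9  14
  5   0   0   5   5   5   5   9   9  14
  6   0   4   5   9   9   9   9  13  14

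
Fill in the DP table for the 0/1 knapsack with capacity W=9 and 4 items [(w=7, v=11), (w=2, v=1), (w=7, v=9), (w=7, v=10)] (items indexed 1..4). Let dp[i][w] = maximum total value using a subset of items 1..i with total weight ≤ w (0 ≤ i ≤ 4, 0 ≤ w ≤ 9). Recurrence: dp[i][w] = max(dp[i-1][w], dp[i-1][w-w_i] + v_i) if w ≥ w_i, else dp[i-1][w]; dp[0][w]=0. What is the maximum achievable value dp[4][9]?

i\w   0   1   2   3   4   5   6   7   8   9
  0   0   0   0   0   0   0   0   0   0   0
  1   0   0   0   0   0   0   0  11  11  11
  2   0   0   1   1   1   1   1  11  11  12
  3   0   0   1   1   1   1   1  11  11  12
  4   0   0   1   1   1   1   1  11  11  12

12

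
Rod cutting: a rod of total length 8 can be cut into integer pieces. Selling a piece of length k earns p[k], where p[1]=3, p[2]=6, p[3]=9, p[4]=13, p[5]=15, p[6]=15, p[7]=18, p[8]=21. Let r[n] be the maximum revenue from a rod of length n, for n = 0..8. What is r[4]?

13

   n    0    1    2    3    4    5    6    7    8
r[n]    0    3    6    9   13   16   19   22   26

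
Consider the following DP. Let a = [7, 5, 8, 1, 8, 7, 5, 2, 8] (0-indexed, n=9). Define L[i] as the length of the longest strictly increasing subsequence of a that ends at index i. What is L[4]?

2

   i    0    1    2    3    4    5    6    7    8
a[i]    7    5    8    1    8    7    5    2    8
L[i]    1    1    2    1    2    2    2    2    3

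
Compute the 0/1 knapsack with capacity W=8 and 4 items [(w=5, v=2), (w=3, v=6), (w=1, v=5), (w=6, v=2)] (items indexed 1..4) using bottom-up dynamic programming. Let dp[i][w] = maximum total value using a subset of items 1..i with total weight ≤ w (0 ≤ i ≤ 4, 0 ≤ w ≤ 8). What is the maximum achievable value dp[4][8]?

11

i\w   0   1   2   3   4   5   6   7   8
  0   0   0   0   0   0   0   0   0   0
  1   0   0   0   0   0   2   2   2   2
  2   0   0   0   6   6   6   6   6   8
  3   0   5   5   6  11  11  11  11  11
  4   0   5   5   6  11  11  11  11  11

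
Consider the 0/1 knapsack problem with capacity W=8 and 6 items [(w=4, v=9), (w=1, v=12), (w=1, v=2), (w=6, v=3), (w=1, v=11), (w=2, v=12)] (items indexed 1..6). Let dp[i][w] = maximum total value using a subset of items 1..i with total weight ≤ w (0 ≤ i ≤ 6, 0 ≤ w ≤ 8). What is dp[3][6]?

i\w   0   1   2   3   4   5   6   7   8
  0   0   0   0   0   0   0   0   0   0
  1   0   0   0   0   9   9   9   9   9
  2   0  12  12  12  12  21  21  21  21
  3   0  12  14  14  14  21  23  23  23
  4   0  12  14  14  14  21  23  23  23
  5   0  12  23  25  25  25  32  34  34
  6   0  12  23  25  35  37  37  37  44

23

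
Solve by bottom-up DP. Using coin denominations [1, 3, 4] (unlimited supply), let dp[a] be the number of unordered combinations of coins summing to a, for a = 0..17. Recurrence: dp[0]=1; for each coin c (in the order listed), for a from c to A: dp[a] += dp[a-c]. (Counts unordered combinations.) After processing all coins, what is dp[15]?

after  coin     0     1     2     3     4     5     6     7     8     9    10    11    12    13    14    15    16    17
          1     1     1     1     1     1     1     1     1     1     1     1     1     1     1     1     1     1     1
          3     1     1     1     2     2     2     3     3     3     4     4     4     5     5     5     6     6     6
          4     1     1     1     2     3     3     4     5     6     7     8     9    11    12    13    15    17    18

15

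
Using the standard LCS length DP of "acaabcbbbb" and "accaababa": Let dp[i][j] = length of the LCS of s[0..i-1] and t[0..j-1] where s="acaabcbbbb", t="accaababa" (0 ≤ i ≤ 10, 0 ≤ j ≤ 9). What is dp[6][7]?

5

   ''  a  c  c  a  a  b  a  b  a
''  0  0  0  0  0  0  0  0  0  0
 a  0  1  1  1  1  1  1  1  1  1
 c  0  1  2  2  2  2  2  2  2  2
 a  0  1  2  2  3  3  3  3  3  3
 a  0  1  2  2  3  4  4  4  4  4
 b  0  1  2  2  3  4  5  5  5  5
 c  0  1  2  3  3  4  5  5  5  5
 b  0  1  2  3  3  4  5  5  6  6
 b  0  1  2  3  3  4  5  5  6  6
 b  0  1  2  3  3  4  5  5  6  6
 b  0  1  2  3  3  4  5  5  6  6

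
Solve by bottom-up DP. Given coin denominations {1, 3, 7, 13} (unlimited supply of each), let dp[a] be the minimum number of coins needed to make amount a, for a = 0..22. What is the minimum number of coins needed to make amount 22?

4

 a  0  1  2  3  4  5  6  7  8  9 10 11 12 13 14 15 16 17 18 19 20 21 22
dp  0  1  2  1  2  3  2  1  2  3  2  3  4  1  2  3  2  3  4  3  2  3  4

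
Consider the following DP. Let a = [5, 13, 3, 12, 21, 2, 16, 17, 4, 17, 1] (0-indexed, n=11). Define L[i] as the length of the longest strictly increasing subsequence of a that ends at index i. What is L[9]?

4

   i    0    1    2    3    4    5    6    7    8    9   10
a[i]    5   13    3   12   21    2   16   17    4   17    1
L[i]    1    2    1    2    3    1    3    4    2    4    1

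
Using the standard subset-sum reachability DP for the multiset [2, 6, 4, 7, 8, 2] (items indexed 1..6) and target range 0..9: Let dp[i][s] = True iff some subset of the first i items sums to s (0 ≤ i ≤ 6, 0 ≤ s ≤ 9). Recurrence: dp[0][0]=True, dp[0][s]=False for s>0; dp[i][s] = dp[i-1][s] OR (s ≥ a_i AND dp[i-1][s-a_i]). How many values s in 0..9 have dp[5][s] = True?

i\s   0   1   2   3   4   5   6   7   8   9
  0   T   F   F   F   F   F   F   F   F   F
  1   T   F   T   F   F   F   F   F   F   F
  2   T   F   T   F   F   F   T   F   T   F
  3   T   F   T   F   T   F   T   F   T   F
  4   T   F   T   F   T   F   T   T   T   T
  5   T   F   T   F   T   F   T   T   T   T
  6   T   F   T   F   T   F   T   T   T   T

7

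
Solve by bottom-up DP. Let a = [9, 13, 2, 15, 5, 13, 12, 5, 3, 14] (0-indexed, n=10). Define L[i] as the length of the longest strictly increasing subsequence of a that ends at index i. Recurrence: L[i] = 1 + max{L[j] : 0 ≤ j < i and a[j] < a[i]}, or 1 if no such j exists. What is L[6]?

   i    0    1    2    3    4    5    6    7    8    9
a[i]    9   13    2   15    5   13   12    5    3   14
L[i]    1    2    1    3    2    3    3    2    2    4

3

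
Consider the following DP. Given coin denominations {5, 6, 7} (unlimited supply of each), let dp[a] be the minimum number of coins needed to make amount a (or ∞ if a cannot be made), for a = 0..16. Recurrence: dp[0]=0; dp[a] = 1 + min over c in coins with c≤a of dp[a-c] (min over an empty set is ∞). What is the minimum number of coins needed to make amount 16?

 a  0  1  2  3  4  5  6  7  8  9 10 11 12 13 14 15 16
dp  0  -  -  -  -  1  1  1  -  -  2  2  2  2  2  3  3
(- denotes ∞ / unreachable)

3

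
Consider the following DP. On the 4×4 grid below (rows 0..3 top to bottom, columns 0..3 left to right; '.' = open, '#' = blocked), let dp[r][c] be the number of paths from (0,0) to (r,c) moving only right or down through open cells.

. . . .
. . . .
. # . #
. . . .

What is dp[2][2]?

3

r\c   0   1   2   3
  0   1   1   1   1
  1   1   2   3   4
  2   1   0   3   0
  3   1   1   4   4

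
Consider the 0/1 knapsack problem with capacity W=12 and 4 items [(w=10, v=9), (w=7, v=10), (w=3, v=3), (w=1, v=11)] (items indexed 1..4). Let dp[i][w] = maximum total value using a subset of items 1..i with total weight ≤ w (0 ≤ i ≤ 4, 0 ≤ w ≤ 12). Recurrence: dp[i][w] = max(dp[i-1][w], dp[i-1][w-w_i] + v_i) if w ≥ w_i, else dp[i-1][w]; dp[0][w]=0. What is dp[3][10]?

i\w   0   1   2   3   4   5   6   7   8   9  10  11  12
  0   0   0   0   0   0   0   0   0   0   0   0   0   0
  1   0   0   0   0   0   0   0   0   0   0   9   9   9
  2   0   0   0   0   0   0   0  10  10  10  10  10  10
  3   0   0   0   3   3   3   3  10  10  10  13  13  13
  4   0  11  11  11  14  14  14  14  21  21  21  24  24

13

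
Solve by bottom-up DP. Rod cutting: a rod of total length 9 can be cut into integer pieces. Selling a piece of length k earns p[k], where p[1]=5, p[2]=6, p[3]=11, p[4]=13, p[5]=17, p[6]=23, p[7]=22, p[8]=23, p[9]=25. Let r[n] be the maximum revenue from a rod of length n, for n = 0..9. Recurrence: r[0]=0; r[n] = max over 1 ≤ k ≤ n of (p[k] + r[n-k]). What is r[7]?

35

   n    0    1    2    3    4    5    6    7    8    9
r[n]    0    5   10   15   20   25   30   35   40   45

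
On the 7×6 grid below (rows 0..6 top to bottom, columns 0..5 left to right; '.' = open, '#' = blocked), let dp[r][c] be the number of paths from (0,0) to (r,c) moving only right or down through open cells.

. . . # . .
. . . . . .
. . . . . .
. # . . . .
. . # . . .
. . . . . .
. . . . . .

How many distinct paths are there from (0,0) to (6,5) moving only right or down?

r\c   0   1   2   3   4   5
  0   1   1   1   0   0   0
  1   1   2   3   3   3   3
  2   1   3   6   9  12  15
  3   1   0   6  15  27  42
  4   1   1   0  15  42  84
  5   1   2   2  17  59 143
  6   1   3   5  22  81 224

224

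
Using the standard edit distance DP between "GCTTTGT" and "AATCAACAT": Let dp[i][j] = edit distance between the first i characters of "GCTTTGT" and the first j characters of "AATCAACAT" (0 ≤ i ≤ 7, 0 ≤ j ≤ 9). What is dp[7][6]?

6

   ''  A  A  T  C  A  A  C  A  T
''  0  1  2  3  4  5  6  7  8  9
 G  1  1  2  3  4  5  6  7  8  9
 C  2  2  2  3  3  4  5  6  7  8
 T  3  3  3  2  3  4  5  6  7  7
 T  4  4  4  3  3  4  5  6  7  7
 T  5  5  5  4  4  4  5  6  7  7
 G  6  6  6  5  5  5  5  6  7  8
 T  7  7  7  6  6  6  6  6  7  7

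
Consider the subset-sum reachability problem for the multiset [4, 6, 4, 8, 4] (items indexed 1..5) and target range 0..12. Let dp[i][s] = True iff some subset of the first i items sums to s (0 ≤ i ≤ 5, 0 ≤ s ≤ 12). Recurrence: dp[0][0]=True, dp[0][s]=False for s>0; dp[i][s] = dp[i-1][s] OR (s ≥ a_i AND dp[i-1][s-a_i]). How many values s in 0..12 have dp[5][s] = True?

6

i\s   0   1   2   3   4   5   6   7   8   9  10  11  12
  0   T   F   F   F   F   F   F   F   F   F   F   F   F
  1   T   F   F   F   T   F   F   F   F   F   F   F   F
  2   T   F   F   F   T   F   T   F   F   F   T   F   F
  3   T   F   F   F   T   F   T   F   T   F   T   F   F
  4   T   F   F   F   T   F   T   F   T   F   T   F   T
  5   T   F   F   F   T   F   T   F   T   F   T   F   T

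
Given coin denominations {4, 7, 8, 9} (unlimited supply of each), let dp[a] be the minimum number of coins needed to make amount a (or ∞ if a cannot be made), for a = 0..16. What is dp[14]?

2

 a  0  1  2  3  4  5  6  7  8  9 10 11 12 13 14 15 16
dp  0  -  -  -  1  -  -  1  1  1  -  2  2  2  2  2  2
(- denotes ∞ / unreachable)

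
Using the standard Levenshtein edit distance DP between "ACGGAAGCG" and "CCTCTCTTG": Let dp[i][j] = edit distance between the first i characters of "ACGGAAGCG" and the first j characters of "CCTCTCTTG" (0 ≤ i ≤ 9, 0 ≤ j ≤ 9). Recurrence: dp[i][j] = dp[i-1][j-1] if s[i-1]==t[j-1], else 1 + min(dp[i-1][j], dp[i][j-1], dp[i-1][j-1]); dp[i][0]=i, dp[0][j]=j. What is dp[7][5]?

   ''  C  C  T  C  T  C  T  T  G
''  0  1  2  3  4  5  6  7  8  9
 A  1  1  2  3  4  5  6  7  8  9
 C  2  1  1  2  3  4  5  6  7  8
 G  3  2  2  2  3  4  5  6  7  7
 G  4  3  3  3  3  4  5  6  7  7
 A  5  4  4  4  4  4  5  6  7  8
 A  6  5  5  5  5  5  5  6  7  8
 G  7  6  6  6  6  6  6  6  7  7
 C  8  7  6  7  6  7  6  7  7  8
 G  9  8  7  7  7  7  7  7  8  7

6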